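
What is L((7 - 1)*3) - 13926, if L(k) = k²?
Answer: -13602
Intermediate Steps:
L((7 - 1)*3) - 13926 = ((7 - 1)*3)² - 13926 = (6*3)² - 13926 = 18² - 13926 = 324 - 13926 = -13602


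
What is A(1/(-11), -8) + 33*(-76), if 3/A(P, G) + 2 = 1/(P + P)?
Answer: -12542/5 ≈ -2508.4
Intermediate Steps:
A(P, G) = 3/(-2 + 1/(2*P)) (A(P, G) = 3/(-2 + 1/(P + P)) = 3/(-2 + 1/(2*P)))
A(1/(-11), -8) + 33*(-76) = -6/(-11*(-1 + 4/(-11))) + 33*(-76) = -6*(-1/11)/(-1 + 4*(-1/11)) - 2508 = -6*(-1/11)/(-1 - 4/11) - 2508 = -6*(-1/11)/(-15/11) - 2508 = -6*(-1/11)*(-11/15) - 2508 = -⅖ - 2508 = -12542/5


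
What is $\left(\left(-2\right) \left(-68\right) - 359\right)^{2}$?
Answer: $49729$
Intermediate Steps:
$\left(\left(-2\right) \left(-68\right) - 359\right)^{2} = \left(136 - 359\right)^{2} = \left(-223\right)^{2} = 49729$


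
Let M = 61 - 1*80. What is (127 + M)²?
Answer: 11664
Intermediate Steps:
M = -19 (M = 61 - 80 = -19)
(127 + M)² = (127 - 19)² = 108² = 11664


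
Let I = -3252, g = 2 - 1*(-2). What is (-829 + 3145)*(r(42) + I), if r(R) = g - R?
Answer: -7619640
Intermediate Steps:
g = 4 (g = 2 + 2 = 4)
r(R) = 4 - R
(-829 + 3145)*(r(42) + I) = (-829 + 3145)*((4 - 1*42) - 3252) = 2316*((4 - 42) - 3252) = 2316*(-38 - 3252) = 2316*(-3290) = -7619640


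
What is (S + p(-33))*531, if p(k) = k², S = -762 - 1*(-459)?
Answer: 417366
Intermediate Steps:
S = -303 (S = -762 + 459 = -303)
(S + p(-33))*531 = (-303 + (-33)²)*531 = (-303 + 1089)*531 = 786*531 = 417366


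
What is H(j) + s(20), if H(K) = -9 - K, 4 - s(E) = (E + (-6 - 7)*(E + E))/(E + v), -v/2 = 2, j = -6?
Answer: 129/4 ≈ 32.250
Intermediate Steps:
v = -4 (v = -2*2 = -4)
s(E) = 4 + 25*E/(-4 + E) (s(E) = 4 - (E + (-6 - 7)*(E + E))/(E - 4) = 4 - (E - 26*E)/(-4 + E) = 4 - (-25*E)/(-4 + E) = 4 - (-25)*E/(-4 + E) = 4 + 25*E/(-4 + E))
H(j) + s(20) = (-9 - 1*(-6)) + (-16 + 29*20)/(-4 + 20) = (-9 + 6) + (-16 + 580)/16 = -3 + (1/16)*564 = -3 + 141/4 = 129/4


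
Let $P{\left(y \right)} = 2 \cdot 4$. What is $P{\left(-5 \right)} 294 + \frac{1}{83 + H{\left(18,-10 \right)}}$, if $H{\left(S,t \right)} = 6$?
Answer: $\frac{209329}{89} \approx 2352.0$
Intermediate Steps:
$P{\left(y \right)} = 8$
$P{\left(-5 \right)} 294 + \frac{1}{83 + H{\left(18,-10 \right)}} = 8 \cdot 294 + \frac{1}{83 + 6} = 2352 + \frac{1}{89} = \frac{209329}{89}$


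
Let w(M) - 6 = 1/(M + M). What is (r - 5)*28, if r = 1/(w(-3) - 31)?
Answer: -21308/151 ≈ -141.11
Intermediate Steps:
w(M) = 6 + 1/(2*M) (w(M) = 6 + 1/(M + M) = 6 + 1/(2*M))
r = -6/151 (r = 1/((6 + (½)/(-3)) - 31) = 1/((6 + (½)*(-⅓)) - 31) = 1/((6 - ⅙) - 31) = 1/(35/6 - 31) = 1/(-151/6) = -6/151 ≈ -0.039735)
(r - 5)*28 = (-6/151 - 5)*28 = -761/151*28 = -21308/151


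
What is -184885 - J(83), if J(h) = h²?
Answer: -191774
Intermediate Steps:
-184885 - J(83) = -184885 - 1*83² = -184885 - 1*6889 = -184885 - 6889 = -191774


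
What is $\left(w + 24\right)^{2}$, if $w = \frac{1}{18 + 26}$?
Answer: $\frac{1117249}{1936} \approx 577.09$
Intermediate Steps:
$w = \frac{1}{44} \approx 0.022727$
$\left(w + 24\right)^{2} = \left(\frac{1}{44} + 24\right)^{2} = \left(\frac{1057}{44}\right)^{2} = \frac{1117249}{1936}$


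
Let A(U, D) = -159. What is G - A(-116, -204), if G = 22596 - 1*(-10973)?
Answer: 33728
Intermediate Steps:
G = 33569 (G = 22596 + 10973 = 33569)
G - A(-116, -204) = 33569 - 1*(-159) = 33569 + 159 = 33728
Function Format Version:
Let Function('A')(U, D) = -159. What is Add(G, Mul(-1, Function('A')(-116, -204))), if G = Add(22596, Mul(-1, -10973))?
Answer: 33728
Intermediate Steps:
G = 33569 (G = Add(22596, 10973) = 33569)
Add(G, Mul(-1, Function('A')(-116, -204))) = Add(33569, Mul(-1, -159)) = Add(33569, 159) = 33728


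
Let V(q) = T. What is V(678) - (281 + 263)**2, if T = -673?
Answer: -296609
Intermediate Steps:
V(q) = -673
V(678) - (281 + 263)**2 = -673 - (281 + 263)**2 = -673 - 1*544**2 = -673 - 1*295936 = -673 - 295936 = -296609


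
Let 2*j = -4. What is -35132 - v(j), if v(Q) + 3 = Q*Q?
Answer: -35133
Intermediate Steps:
j = -2 (j = (½)*(-4) = -2)
v(Q) = -3 + Q² (v(Q) = -3 + Q*Q = -3 + Q²)
-35132 - v(j) = -35132 - (-3 + (-2)²) = -35132 - (-3 + 4) = -35132 - 1*1 = -35132 - 1 = -35133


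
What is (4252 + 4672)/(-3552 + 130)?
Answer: -4462/1711 ≈ -2.6078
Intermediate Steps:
(4252 + 4672)/(-3552 + 130) = 8924/(-3422) = 8924*(-1/3422) = -4462/1711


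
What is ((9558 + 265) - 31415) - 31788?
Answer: -53380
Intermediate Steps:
((9558 + 265) - 31415) - 31788 = (9823 - 31415) - 31788 = -21592 - 31788 = -53380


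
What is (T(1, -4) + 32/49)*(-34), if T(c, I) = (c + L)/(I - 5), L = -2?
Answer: -11458/441 ≈ -25.982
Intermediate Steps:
T(c, I) = (-2 + c)/(-5 + I) (T(c, I) = (c - 2)/(I - 5) = (-2 + c)/(-5 + I))
(T(1, -4) + 32/49)*(-34) = ((-2 + 1)/(-5 - 4) + 32/49)*(-34) = (-1/(-9) + 32*(1/49))*(-34) = (-⅑*(-1) + 32/49)*(-34) = (⅑ + 32/49)*(-34) = (337/441)*(-34) = -11458/441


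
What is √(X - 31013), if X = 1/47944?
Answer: I*√17821830830206/23972 ≈ 176.1*I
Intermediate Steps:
X = 1/47944 ≈ 2.0858e-5
√(X - 31013) = √(1/47944 - 31013) = √(-1486887271/47944) = I*√17821830830206/23972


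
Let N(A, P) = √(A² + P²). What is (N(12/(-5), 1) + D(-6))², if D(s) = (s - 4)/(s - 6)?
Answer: 10609/900 ≈ 11.788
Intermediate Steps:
D(s) = (-4 + s)/(-6 + s)
(N(12/(-5), 1) + D(-6))² = (√((12/(-5))² + 1²) + (-4 - 6)/(-6 - 6))² = (√((12*(-⅕))² + 1) - 10/(-12))² = (√((-12/5)² + 1) - 1/12*(-10))² = (√(144/25 + 1) + ⅚)² = (√(169/25) + ⅚)² = (13/5 + ⅚)² = (103/30)² = 10609/900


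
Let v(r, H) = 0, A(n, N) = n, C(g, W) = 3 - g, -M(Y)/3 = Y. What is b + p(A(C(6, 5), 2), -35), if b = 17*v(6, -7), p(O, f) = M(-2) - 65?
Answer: -59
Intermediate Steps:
M(Y) = -3*Y
p(O, f) = -59 (p(O, f) = -3*(-2) - 65 = 6 - 65 = -59)
b = 0 (b = 17*0 = 0)
b + p(A(C(6, 5), 2), -35) = 0 - 59 = -59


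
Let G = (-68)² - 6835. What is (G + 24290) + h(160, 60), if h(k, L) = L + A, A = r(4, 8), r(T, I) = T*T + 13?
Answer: 22168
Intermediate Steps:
r(T, I) = 13 + T² (r(T, I) = T² + 13 = 13 + T²)
A = 29 (A = 13 + 4² = 13 + 16 = 29)
G = -2211 (G = 4624 - 6835 = -2211)
h(k, L) = 29 + L (h(k, L) = L + 29 = 29 + L)
(G + 24290) + h(160, 60) = (-2211 + 24290) + (29 + 60) = 22079 + 89 = 22168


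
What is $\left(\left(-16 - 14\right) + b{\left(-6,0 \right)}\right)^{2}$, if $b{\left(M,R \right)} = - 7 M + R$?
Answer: $144$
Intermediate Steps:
$b{\left(M,R \right)} = R - 7 M$
$\left(\left(-16 - 14\right) + b{\left(-6,0 \right)}\right)^{2} = \left(\left(-16 - 14\right) + \left(0 - -42\right)\right)^{2} = \left(-30 + \left(0 + 42\right)\right)^{2} = \left(-30 + 42\right)^{2} = 12^{2} = 144$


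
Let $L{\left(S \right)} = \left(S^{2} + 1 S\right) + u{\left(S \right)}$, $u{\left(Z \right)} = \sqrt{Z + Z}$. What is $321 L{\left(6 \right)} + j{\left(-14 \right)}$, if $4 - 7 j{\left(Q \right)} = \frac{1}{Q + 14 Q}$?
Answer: $\frac{19819381}{1470} + 642 \sqrt{3} \approx 14595.0$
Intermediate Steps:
$j{\left(Q \right)} = \frac{4}{7} - \frac{1}{105 Q}$ ($j{\left(Q \right)} = \frac{4}{7} - \frac{1}{7 \left(Q + 14 Q\right)} = \frac{4}{7} - \frac{1}{7 \cdot 15 Q} = \frac{4}{7} - \frac{\frac{1}{15} \frac{1}{Q}}{7} = \frac{4}{7} - \frac{1}{105 Q}$)
$u{\left(Z \right)} = \sqrt{2} \sqrt{Z}$ ($u{\left(Z \right)} = \sqrt{2 Z} = \sqrt{2} \sqrt{Z}$)
$L{\left(S \right)} = S + S^{2} + \sqrt{2} \sqrt{S}$ ($L{\left(S \right)} = \left(S^{2} + 1 S\right) + \sqrt{2} \sqrt{S} = \left(S^{2} + S\right) + \sqrt{2} \sqrt{S} = \left(S + S^{2}\right) + \sqrt{2} \sqrt{S} = S + S^{2} + \sqrt{2} \sqrt{S}$)
$321 L{\left(6 \right)} + j{\left(-14 \right)} = 321 \left(6 + 6^{2} + \sqrt{2} \sqrt{6}\right) + \frac{-1 + 60 \left(-14\right)}{105 \left(-14\right)} = 321 \left(6 + 36 + 2 \sqrt{3}\right) + \frac{1}{105} \left(- \frac{1}{14}\right) \left(-1 - 840\right) = 321 \left(42 + 2 \sqrt{3}\right) + \frac{1}{105} \left(- \frac{1}{14}\right) \left(-841\right) = \left(13482 + 642 \sqrt{3}\right) + \frac{841}{1470} = \frac{19819381}{1470} + 642 \sqrt{3}$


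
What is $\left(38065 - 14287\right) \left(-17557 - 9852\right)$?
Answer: $-651731202$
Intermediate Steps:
$\left(38065 - 14287\right) \left(-17557 - 9852\right) = 23778 \left(-27409\right) = -651731202$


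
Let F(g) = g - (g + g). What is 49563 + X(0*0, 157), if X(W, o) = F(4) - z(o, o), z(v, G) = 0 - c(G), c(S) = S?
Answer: 49716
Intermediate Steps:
z(v, G) = -G (z(v, G) = 0 - G = -G)
F(g) = -g (F(g) = g - 2*g = -g)
X(W, o) = -4 + o (X(W, o) = -1*4 - (-1)*o = -4 + o)
49563 + X(0*0, 157) = 49563 + (-4 + 157) = 49563 + 153 = 49716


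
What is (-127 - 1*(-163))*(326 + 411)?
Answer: 26532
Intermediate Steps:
(-127 - 1*(-163))*(326 + 411) = (-127 + 163)*737 = 36*737 = 26532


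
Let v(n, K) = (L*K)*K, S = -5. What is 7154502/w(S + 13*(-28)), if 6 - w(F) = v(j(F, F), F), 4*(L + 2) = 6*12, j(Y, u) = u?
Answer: -1192417/363095 ≈ -3.2840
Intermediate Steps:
L = 16 (L = -2 + (6*12)/4 = -2 + (¼)*72 = -2 + 18 = 16)
v(n, K) = 16*K² (v(n, K) = (16*K)*K = 16*K²)
w(F) = 6 - 16*F²
7154502/w(S + 13*(-28)) = 7154502/(6 - 16*(-5 + 13*(-28))²) = 7154502/(6 - 16*(-5 - 364)²) = 7154502/(6 - 16*(-369)²) = 7154502/(6 - 16*136161) = 7154502/(6 - 2178576) = 7154502/(-2178570) = 7154502*(-1/2178570) = -1192417/363095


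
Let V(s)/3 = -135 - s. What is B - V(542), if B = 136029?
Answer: 138060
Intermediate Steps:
V(s) = -405 - 3*s (V(s) = 3*(-135 - s) = -405 - 3*s)
B - V(542) = 136029 - (-405 - 3*542) = 136029 - (-405 - 1626) = 136029 - 1*(-2031) = 136029 + 2031 = 138060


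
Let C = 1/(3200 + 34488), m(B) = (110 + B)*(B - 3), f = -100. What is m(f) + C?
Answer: -38818639/37688 ≈ -1030.0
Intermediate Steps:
m(B) = (-3 + B)*(110 + B) (m(B) = (110 + B)*(-3 + B) = (-3 + B)*(110 + B))
C = 1/37688 ≈ 2.6534e-5
m(f) + C = (-330 + (-100)² + 107*(-100)) + 1/37688 = (-330 + 10000 - 10700) + 1/37688 = -1030 + 1/37688 = -38818639/37688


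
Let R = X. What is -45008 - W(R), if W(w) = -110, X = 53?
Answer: -44898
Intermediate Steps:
R = 53
-45008 - W(R) = -45008 - 1*(-110) = -45008 + 110 = -44898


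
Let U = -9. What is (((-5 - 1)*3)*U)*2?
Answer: 324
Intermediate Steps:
(((-5 - 1)*3)*U)*2 = (((-5 - 1)*3)*(-9))*2 = (-6*3*(-9))*2 = -18*(-9)*2 = 162*2 = 324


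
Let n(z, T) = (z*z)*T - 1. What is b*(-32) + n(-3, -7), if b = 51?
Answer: -1696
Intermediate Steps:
n(z, T) = -1 + T*z² (n(z, T) = z²*T - 1 = T*z² - 1 = -1 + T*z²)
b*(-32) + n(-3, -7) = 51*(-32) + (-1 - 7*(-3)²) = -1632 + (-1 - 7*9) = -1632 + (-1 - 63) = -1632 - 64 = -1696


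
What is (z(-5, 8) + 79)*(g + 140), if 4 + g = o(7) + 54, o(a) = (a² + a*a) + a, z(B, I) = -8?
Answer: 20945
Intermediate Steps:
o(a) = a + 2*a² (o(a) = (a² + a²) + a = 2*a² + a = a + 2*a²)
g = 155 (g = -4 + (7*(1 + 2*7) + 54) = -4 + (7*(1 + 14) + 54) = -4 + (7*15 + 54) = -4 + (105 + 54) = -4 + 159 = 155)
(z(-5, 8) + 79)*(g + 140) = (-8 + 79)*(155 + 140) = 71*295 = 20945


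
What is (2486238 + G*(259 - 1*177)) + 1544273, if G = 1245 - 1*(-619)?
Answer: 4183359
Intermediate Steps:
G = 1864 (G = 1245 + 619 = 1864)
(2486238 + G*(259 - 1*177)) + 1544273 = (2486238 + 1864*(259 - 1*177)) + 1544273 = (2486238 + 1864*(259 - 177)) + 1544273 = (2486238 + 1864*82) + 1544273 = (2486238 + 152848) + 1544273 = 2639086 + 1544273 = 4183359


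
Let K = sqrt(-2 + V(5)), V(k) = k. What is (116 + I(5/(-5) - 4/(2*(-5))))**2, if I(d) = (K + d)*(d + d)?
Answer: 8517424/625 - 35016*sqrt(3)/125 ≈ 13143.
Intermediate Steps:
K = sqrt(3) (K = sqrt(-2 + 5) = sqrt(3) ≈ 1.7320)
I(d) = 2*d*(d + sqrt(3)) (I(d) = (sqrt(3) + d)*(d + d) = (d + sqrt(3))*(2*d) = 2*d*(d + sqrt(3)))
(116 + I(5/(-5) - 4/(2*(-5))))**2 = (116 + 2*(5/(-5) - 4/(2*(-5)))*((5/(-5) - 4/(2*(-5))) + sqrt(3)))**2 = (116 + 2*(5*(-1/5) - 4/(-10))*((5*(-1/5) - 4/(-10)) + sqrt(3)))**2 = (116 + 2*(-1 - 4*(-1/10))*((-1 - 4*(-1/10)) + sqrt(3)))**2 = (116 + 2*(-1 + 2/5)*((-1 + 2/5) + sqrt(3)))**2 = (116 + 2*(-3/5)*(-3/5 + sqrt(3)))**2 = (116 + (18/25 - 6*sqrt(3)/5))**2 = (2918/25 - 6*sqrt(3)/5)**2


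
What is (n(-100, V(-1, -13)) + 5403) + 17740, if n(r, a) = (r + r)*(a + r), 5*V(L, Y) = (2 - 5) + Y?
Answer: 43783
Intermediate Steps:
V(L, Y) = -⅗ + Y/5 (V(L, Y) = ((2 - 5) + Y)/5 = (-3 + Y)/5 = -⅗ + Y/5)
n(r, a) = 2*r*(a + r) (n(r, a) = (2*r)*(a + r) = 2*r*(a + r))
(n(-100, V(-1, -13)) + 5403) + 17740 = (2*(-100)*((-⅗ + (⅕)*(-13)) - 100) + 5403) + 17740 = (2*(-100)*((-⅗ - 13/5) - 100) + 5403) + 17740 = (2*(-100)*(-16/5 - 100) + 5403) + 17740 = (2*(-100)*(-516/5) + 5403) + 17740 = (20640 + 5403) + 17740 = 26043 + 17740 = 43783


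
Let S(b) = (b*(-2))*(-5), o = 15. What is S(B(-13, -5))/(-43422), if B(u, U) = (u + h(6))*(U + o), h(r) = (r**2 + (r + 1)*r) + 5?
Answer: -3500/21711 ≈ -0.16121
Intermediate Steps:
h(r) = 5 + r**2 + r*(1 + r) (h(r) = (r**2 + (1 + r)*r) + 5 = (r**2 + r*(1 + r)) + 5 = 5 + r**2 + r*(1 + r))
B(u, U) = (15 + U)*(83 + u) (B(u, U) = (u + (5 + 6 + 2*6**2))*(U + 15) = (u + (5 + 6 + 2*36))*(15 + U) = (u + (5 + 6 + 72))*(15 + U) = (u + 83)*(15 + U) = (83 + u)*(15 + U) = (15 + U)*(83 + u))
S(b) = 10*b (S(b) = -2*b*(-5) = 10*b)
S(B(-13, -5))/(-43422) = (10*(1245 + 15*(-13) + 83*(-5) - 5*(-13)))/(-43422) = (10*(1245 - 195 - 415 + 65))*(-1/43422) = (10*700)*(-1/43422) = 7000*(-1/43422) = -3500/21711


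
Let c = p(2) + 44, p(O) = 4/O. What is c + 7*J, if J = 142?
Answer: 1040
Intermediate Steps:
c = 46 (c = 4/2 + 44 = 4*(½) + 44 = 2 + 44 = 46)
c + 7*J = 46 + 7*142 = 46 + 994 = 1040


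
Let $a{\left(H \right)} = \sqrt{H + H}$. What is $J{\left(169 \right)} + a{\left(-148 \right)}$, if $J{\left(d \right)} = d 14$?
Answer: $2366 + 2 i \sqrt{74} \approx 2366.0 + 17.205 i$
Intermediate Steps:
$J{\left(d \right)} = 14 d$
$a{\left(H \right)} = \sqrt{2} \sqrt{H}$ ($a{\left(H \right)} = \sqrt{2 H} = \sqrt{2} \sqrt{H}$)
$J{\left(169 \right)} + a{\left(-148 \right)} = 14 \cdot 169 + \sqrt{2} \sqrt{-148} = 2366 + \sqrt{2} \cdot 2 i \sqrt{37} = 2366 + 2 i \sqrt{74}$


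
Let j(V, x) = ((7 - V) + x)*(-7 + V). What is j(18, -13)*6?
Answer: -1584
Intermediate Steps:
j(V, x) = (-7 + V)*(7 + x - V) (j(V, x) = (7 + x - V)*(-7 + V) = (-7 + V)*(7 + x - V))
j(18, -13)*6 = (-49 - 1*18² - 7*(-13) + 14*18 + 18*(-13))*6 = (-49 - 1*324 + 91 + 252 - 234)*6 = (-49 - 324 + 91 + 252 - 234)*6 = -264*6 = -1584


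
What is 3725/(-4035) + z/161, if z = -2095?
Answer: -1810610/129927 ≈ -13.936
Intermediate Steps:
3725/(-4035) + z/161 = 3725/(-4035) - 2095/161 = 3725*(-1/4035) - 2095*1/161 = -745/807 - 2095/161 = -1810610/129927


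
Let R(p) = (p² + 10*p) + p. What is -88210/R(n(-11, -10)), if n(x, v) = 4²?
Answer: -44105/216 ≈ -204.19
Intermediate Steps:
n(x, v) = 16
R(p) = p² + 11*p
-88210/R(n(-11, -10)) = -88210*1/(16*(11 + 16)) = -88210/(16*27) = -88210/432 = -88210*1/432 = -44105/216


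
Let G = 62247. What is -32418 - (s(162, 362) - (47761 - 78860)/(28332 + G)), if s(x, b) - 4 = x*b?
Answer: -8248698313/90579 ≈ -91066.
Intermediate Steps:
s(x, b) = 4 + b*x (s(x, b) = 4 + x*b = 4 + b*x)
-32418 - (s(162, 362) - (47761 - 78860)/(28332 + G)) = -32418 - ((4 + 362*162) - (47761 - 78860)/(28332 + 62247)) = -32418 - ((4 + 58644) - (-31099)/90579) = -32418 - (58648 - (-31099)/90579) = -32418 - (58648 - 1*(-31099/90579)) = -32418 - (58648 + 31099/90579) = -32418 - 1*5312308291/90579 = -32418 - 5312308291/90579 = -8248698313/90579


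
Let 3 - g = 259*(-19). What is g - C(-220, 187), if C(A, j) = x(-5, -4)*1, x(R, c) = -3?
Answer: 4927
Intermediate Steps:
C(A, j) = -3 (C(A, j) = -3*1 = -3)
g = 4924 (g = 3 - 259*(-19) = 3 - 1*(-4921) = 3 + 4921 = 4924)
g - C(-220, 187) = 4924 - 1*(-3) = 4924 + 3 = 4927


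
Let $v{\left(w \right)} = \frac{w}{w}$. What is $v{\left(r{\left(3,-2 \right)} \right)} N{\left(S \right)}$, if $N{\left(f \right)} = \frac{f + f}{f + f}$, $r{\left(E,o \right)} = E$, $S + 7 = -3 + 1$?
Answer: $1$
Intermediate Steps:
$S = -9$ ($S = -7 + \left(-3 + 1\right) = -7 - 2 = -9$)
$N{\left(f \right)} = 1$ ($N{\left(f \right)} = \frac{2 f}{2 f} = 2 f \frac{1}{2 f} = 1$)
$v{\left(w \right)} = 1$
$v{\left(r{\left(3,-2 \right)} \right)} N{\left(S \right)} = 1 \cdot 1 = 1$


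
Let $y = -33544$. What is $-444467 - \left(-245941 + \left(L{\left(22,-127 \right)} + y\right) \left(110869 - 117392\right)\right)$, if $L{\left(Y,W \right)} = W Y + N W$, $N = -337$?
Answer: $41946577$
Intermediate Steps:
$L{\left(Y,W \right)} = - 337 W + W Y$ ($L{\left(Y,W \right)} = W Y - 337 W = - 337 W + W Y$)
$-444467 - \left(-245941 + \left(L{\left(22,-127 \right)} + y\right) \left(110869 - 117392\right)\right) = -444467 - \left(-245941 + \left(- 127 \left(-337 + 22\right) - 33544\right) \left(110869 - 117392\right)\right) = -444467 - \left(-245941 + \left(\left(-127\right) \left(-315\right) - 33544\right) \left(-6523\right)\right) = -444467 - \left(-245941 + \left(40005 - 33544\right) \left(-6523\right)\right) = -444467 - \left(-245941 + 6461 \left(-6523\right)\right) = -444467 - \left(-245941 - 42145103\right) = -444467 - -42391044 = -444467 + 42391044 = 41946577$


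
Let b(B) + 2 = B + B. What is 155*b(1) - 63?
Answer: -63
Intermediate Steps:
b(B) = -2 + 2*B (b(B) = -2 + (B + B) = -2 + 2*B)
155*b(1) - 63 = 155*(-2 + 2*1) - 63 = 155*(-2 + 2) - 63 = 155*0 - 63 = 0 - 63 = -63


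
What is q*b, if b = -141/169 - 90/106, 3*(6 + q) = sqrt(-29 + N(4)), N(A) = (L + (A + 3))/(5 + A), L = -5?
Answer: 90468/8957 - 5026*I*sqrt(259)/26871 ≈ 10.1 - 3.0102*I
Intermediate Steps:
N(A) = (-2 + A)/(5 + A) (N(A) = (-5 + (A + 3))/(5 + A) = (-5 + (3 + A))/(5 + A) = (-2 + A)/(5 + A))
q = -6 + I*sqrt(259)/9 (q = -6 + sqrt(-29 + (-2 + 4)/(5 + 4))/3 = -6 + sqrt(-29 + 2/9)/3 = -6 + sqrt(-259/9)/3 = -6 + (I*sqrt(259)/3)/3 = -6 + I*sqrt(259)/9 ≈ -6.0 + 1.7882*I)
b = -15078/8957 (b = -141*1/169 - 90*1/106 = -141/169 - 45/53 = -15078/8957 ≈ -1.6834)
q*b = (-6 + I*sqrt(259)/9)*(-15078/8957) = 90468/8957 - 5026*I*sqrt(259)/26871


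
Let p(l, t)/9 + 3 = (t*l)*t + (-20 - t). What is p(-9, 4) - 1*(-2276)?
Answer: 737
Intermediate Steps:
p(l, t) = -207 - 9*t + 9*l*t**2 (p(l, t) = -27 + 9*((t*l)*t + (-20 - t)) = -27 + 9*((l*t)*t + (-20 - t)) = -27 + 9*(l*t**2 + (-20 - t)) = -27 + 9*(-20 - t + l*t**2) = -27 + (-180 - 9*t + 9*l*t**2) = -207 - 9*t + 9*l*t**2)
p(-9, 4) - 1*(-2276) = (-207 - 9*4 + 9*(-9)*4**2) - 1*(-2276) = (-207 - 36 + 9*(-9)*16) + 2276 = (-207 - 36 - 1296) + 2276 = -1539 + 2276 = 737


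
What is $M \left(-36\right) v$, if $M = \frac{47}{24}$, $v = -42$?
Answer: $2961$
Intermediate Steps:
$M = \frac{47}{24}$ ($M = 47 \cdot \frac{1}{24} = \frac{47}{24} \approx 1.9583$)
$M \left(-36\right) v = \frac{47}{24} \left(-36\right) \left(-42\right) = \left(- \frac{141}{2}\right) \left(-42\right) = 2961$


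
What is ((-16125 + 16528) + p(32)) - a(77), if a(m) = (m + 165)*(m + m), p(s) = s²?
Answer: -35841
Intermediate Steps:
a(m) = 2*m*(165 + m) (a(m) = (165 + m)*(2*m) = 2*m*(165 + m))
((-16125 + 16528) + p(32)) - a(77) = ((-16125 + 16528) + 32²) - 2*77*(165 + 77) = (403 + 1024) - 2*77*242 = 1427 - 1*37268 = 1427 - 37268 = -35841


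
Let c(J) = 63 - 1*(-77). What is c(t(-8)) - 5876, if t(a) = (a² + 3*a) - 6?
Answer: -5736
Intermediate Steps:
t(a) = -6 + a² + 3*a
c(J) = 140 (c(J) = 63 + 77 = 140)
c(t(-8)) - 5876 = 140 - 5876 = -5736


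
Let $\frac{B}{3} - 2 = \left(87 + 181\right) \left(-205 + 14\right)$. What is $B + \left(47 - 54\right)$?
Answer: $-153565$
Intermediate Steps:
$B = -153558$ ($B = 6 + 3 \left(87 + 181\right) \left(-205 + 14\right) = 6 + 3 \cdot 268 \left(-191\right) = 6 + 3 \left(-51188\right) = 6 - 153564 = -153558$)
$B + \left(47 - 54\right) = -153558 + \left(47 - 54\right) = -153558 - 7 = -153565$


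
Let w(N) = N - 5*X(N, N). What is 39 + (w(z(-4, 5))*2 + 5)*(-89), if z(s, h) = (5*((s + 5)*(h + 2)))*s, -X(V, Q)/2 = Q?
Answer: 273714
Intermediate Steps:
X(V, Q) = -2*Q
z(s, h) = 5*s*(2 + h)*(5 + s) (z(s, h) = (5*((5 + s)*(2 + h)))*s = (5*((2 + h)*(5 + s)))*s = (5*(2 + h)*(5 + s))*s = 5*s*(2 + h)*(5 + s))
w(N) = 11*N (w(N) = N - (-10)*N = N + 10*N = 11*N)
39 + (w(z(-4, 5))*2 + 5)*(-89) = 39 + ((11*(5*(-4)*(10 + 2*(-4) + 5*5 + 5*(-4))))*2 + 5)*(-89) = 39 + ((11*(5*(-4)*(10 - 8 + 25 - 20)))*2 + 5)*(-89) = 39 + ((11*(5*(-4)*7))*2 + 5)*(-89) = 39 + ((11*(-140))*2 + 5)*(-89) = 39 + (-1540*2 + 5)*(-89) = 39 + (-3080 + 5)*(-89) = 39 - 3075*(-89) = 39 + 273675 = 273714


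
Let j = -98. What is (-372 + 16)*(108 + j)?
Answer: -3560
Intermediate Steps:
(-372 + 16)*(108 + j) = (-372 + 16)*(108 - 98) = -356*10 = -3560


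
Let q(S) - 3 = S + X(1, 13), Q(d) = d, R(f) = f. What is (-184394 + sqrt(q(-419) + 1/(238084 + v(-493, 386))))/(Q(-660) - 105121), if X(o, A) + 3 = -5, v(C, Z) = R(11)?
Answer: 184394/105781 - I*sqrt(2670692540945)/8395309065 ≈ 1.7432 - 0.00019466*I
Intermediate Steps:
v(C, Z) = 11
X(o, A) = -8 (X(o, A) = -3 - 5 = -8)
q(S) = -5 + S (q(S) = 3 + (S - 8) = 3 + (-8 + S) = -5 + S)
(-184394 + sqrt(q(-419) + 1/(238084 + v(-493, 386))))/(Q(-660) - 105121) = (-184394 + sqrt((-5 - 419) + 1/(238084 + 11)))/(-660 - 105121) = (-184394 + sqrt(-424 + 1/238095))/(-105781) = (-184394 + sqrt(-424 + 1/238095))*(-1/105781) = (-184394 + sqrt(-100952279/238095))*(-1/105781) = (-184394 + I*sqrt(2670692540945)/79365)*(-1/105781) = 184394/105781 - I*sqrt(2670692540945)/8395309065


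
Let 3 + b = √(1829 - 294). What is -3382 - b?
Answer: -3379 - √1535 ≈ -3418.2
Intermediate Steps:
b = -3 + √1535 (b = -3 + √(1829 - 294) = -3 + √1535 ≈ 36.179)
-3382 - b = -3382 - (-3 + √1535) = -3382 + (3 - √1535) = -3379 - √1535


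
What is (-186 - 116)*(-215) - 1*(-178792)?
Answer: 243722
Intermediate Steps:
(-186 - 116)*(-215) - 1*(-178792) = -302*(-215) + 178792 = 64930 + 178792 = 243722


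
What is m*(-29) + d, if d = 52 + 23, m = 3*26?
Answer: -2187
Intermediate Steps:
m = 78
d = 75
m*(-29) + d = 78*(-29) + 75 = -2262 + 75 = -2187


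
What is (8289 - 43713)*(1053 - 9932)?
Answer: 314529696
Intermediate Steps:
(8289 - 43713)*(1053 - 9932) = -35424*(-8879) = 314529696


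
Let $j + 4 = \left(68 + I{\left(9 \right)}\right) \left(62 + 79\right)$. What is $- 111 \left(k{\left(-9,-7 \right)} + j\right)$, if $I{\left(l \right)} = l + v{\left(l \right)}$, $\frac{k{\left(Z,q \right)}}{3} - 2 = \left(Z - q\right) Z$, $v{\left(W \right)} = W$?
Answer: $-1352202$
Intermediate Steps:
$k{\left(Z,q \right)} = 6 + 3 Z \left(Z - q\right)$ ($k{\left(Z,q \right)} = 6 + 3 \left(Z - q\right) Z = 6 + 3 Z \left(Z - q\right)$)
$I{\left(l \right)} = 2 l$ ($I{\left(l \right)} = l + l = 2 l$)
$j = 12122$ ($j = -4 + \left(68 + 2 \cdot 9\right) \left(62 + 79\right) = -4 + \left(68 + 18\right) 141 = -4 + 86 \cdot 141 = -4 + 12126 = 12122$)
$- 111 \left(k{\left(-9,-7 \right)} + j\right) = - 111 \left(\left(6 + 3 \left(-9\right)^{2} - \left(-27\right) \left(-7\right)\right) + 12122\right) = - 111 \left(\left(6 + 3 \cdot 81 - 189\right) + 12122\right) = - 111 \left(\left(6 + 243 - 189\right) + 12122\right) = - 111 \left(60 + 12122\right) = \left(-111\right) 12182 = -1352202$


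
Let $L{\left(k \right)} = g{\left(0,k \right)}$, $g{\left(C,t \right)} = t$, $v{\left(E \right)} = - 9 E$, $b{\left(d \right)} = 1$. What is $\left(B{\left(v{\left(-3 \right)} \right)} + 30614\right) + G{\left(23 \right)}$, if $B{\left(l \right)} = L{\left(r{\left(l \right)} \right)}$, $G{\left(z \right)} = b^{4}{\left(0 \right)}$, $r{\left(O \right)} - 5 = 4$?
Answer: $30624$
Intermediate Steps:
$r{\left(O \right)} = 9$ ($r{\left(O \right)} = 5 + 4 = 9$)
$L{\left(k \right)} = k$
$G{\left(z \right)} = 1$ ($G{\left(z \right)} = 1^{4} = 1$)
$B{\left(l \right)} = 9$
$\left(B{\left(v{\left(-3 \right)} \right)} + 30614\right) + G{\left(23 \right)} = \left(9 + 30614\right) + 1 = 30623 + 1 = 30624$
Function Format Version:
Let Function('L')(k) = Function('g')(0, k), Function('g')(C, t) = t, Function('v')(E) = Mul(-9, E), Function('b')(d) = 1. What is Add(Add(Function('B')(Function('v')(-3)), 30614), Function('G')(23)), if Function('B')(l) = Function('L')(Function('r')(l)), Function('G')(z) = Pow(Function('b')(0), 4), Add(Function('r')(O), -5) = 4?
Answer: 30624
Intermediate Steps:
Function('r')(O) = 9 (Function('r')(O) = Add(5, 4) = 9)
Function('L')(k) = k
Function('G')(z) = 1 (Function('G')(z) = Pow(1, 4) = 1)
Function('B')(l) = 9
Add(Add(Function('B')(Function('v')(-3)), 30614), Function('G')(23)) = Add(Add(9, 30614), 1) = Add(30623, 1) = 30624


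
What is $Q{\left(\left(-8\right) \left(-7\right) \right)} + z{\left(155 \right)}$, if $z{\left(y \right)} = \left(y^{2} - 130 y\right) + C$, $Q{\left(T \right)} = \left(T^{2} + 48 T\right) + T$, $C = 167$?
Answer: $9922$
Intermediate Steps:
$Q{\left(T \right)} = T^{2} + 49 T$
$z{\left(y \right)} = 167 + y^{2} - 130 y$ ($z{\left(y \right)} = \left(y^{2} - 130 y\right) + 167 = 167 + y^{2} - 130 y$)
$Q{\left(\left(-8\right) \left(-7\right) \right)} + z{\left(155 \right)} = \left(-8\right) \left(-7\right) \left(49 - -56\right) + \left(167 + 155^{2} - 20150\right) = 56 \left(49 + 56\right) + \left(167 + 24025 - 20150\right) = 56 \cdot 105 + 4042 = 5880 + 4042 = 9922$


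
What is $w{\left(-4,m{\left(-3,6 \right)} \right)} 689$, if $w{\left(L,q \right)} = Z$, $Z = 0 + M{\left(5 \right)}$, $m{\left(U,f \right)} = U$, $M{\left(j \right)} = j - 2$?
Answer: $2067$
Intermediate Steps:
$M{\left(j \right)} = -2 + j$
$Z = 3$ ($Z = 0 + \left(-2 + 5\right) = 0 + 3 = 3$)
$w{\left(L,q \right)} = 3$
$w{\left(-4,m{\left(-3,6 \right)} \right)} 689 = 3 \cdot 689 = 2067$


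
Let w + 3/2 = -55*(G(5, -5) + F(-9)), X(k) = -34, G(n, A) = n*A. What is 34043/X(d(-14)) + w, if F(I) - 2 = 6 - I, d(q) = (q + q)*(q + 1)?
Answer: -9567/17 ≈ -562.76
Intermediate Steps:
G(n, A) = A*n
d(q) = 2*q*(1 + q) (d(q) = (2*q)*(1 + q) = 2*q*(1 + q))
F(I) = 8 - I (F(I) = 2 + (6 - I) = 8 - I)
w = 877/2 (w = -3/2 - 55*(-5*5 + (8 - 1*(-9))) = -3/2 - 55*(-25 + (8 + 9)) = -3/2 - 55*(-25 + 17) = -3/2 - 55*(-8) = -3/2 + 440 = 877/2 ≈ 438.50)
34043/X(d(-14)) + w = 34043/(-34) + 877/2 = 34043*(-1/34) + 877/2 = -34043/34 + 877/2 = -9567/17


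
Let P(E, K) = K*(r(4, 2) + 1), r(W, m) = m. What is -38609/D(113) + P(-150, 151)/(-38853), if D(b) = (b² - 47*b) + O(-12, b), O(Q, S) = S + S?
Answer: -501185443/99515484 ≈ -5.0363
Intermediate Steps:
O(Q, S) = 2*S
P(E, K) = 3*K (P(E, K) = K*(2 + 1) = K*3 = 3*K)
D(b) = b² - 45*b (D(b) = (b² - 47*b) + 2*b = b² - 45*b)
-38609/D(113) + P(-150, 151)/(-38853) = -38609*1/(113*(-45 + 113)) + (3*151)/(-38853) = -38609/(113*68) + 453*(-1/38853) = -38609/7684 - 151/12951 = -501185443/99515484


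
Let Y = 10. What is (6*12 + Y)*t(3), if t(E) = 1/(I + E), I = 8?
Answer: 82/11 ≈ 7.4545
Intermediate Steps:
t(E) = 1/(8 + E)
(6*12 + Y)*t(3) = (6*12 + 10)/(8 + 3) = (72 + 10)/11 = 82*(1/11) = 82/11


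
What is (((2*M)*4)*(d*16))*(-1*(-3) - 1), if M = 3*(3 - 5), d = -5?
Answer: 7680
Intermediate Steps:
M = -6 (M = 3*(-2) = -6)
(((2*M)*4)*(d*16))*(-1*(-3) - 1) = (((2*(-6))*4)*(-5*16))*(-1*(-3) - 1) = (-12*4*(-80))*(3 - 1) = -48*(-80)*2 = 3840*2 = 7680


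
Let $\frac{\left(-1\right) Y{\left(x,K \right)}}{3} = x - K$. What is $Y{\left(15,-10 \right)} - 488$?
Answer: $-563$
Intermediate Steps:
$Y{\left(x,K \right)} = - 3 x + 3 K$ ($Y{\left(x,K \right)} = - 3 \left(x - K\right) = - 3 x + 3 K$)
$Y{\left(15,-10 \right)} - 488 = \left(\left(-3\right) 15 + 3 \left(-10\right)\right) - 488 = \left(-45 - 30\right) - 488 = -75 - 488 = -563$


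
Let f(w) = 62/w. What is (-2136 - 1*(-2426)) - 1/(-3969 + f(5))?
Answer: 5737075/19783 ≈ 290.00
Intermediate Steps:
(-2136 - 1*(-2426)) - 1/(-3969 + f(5)) = (-2136 - 1*(-2426)) - 1/(-3969 + 62/5) = (-2136 + 2426) - 1/(-3969 + 62*(1/5)) = 290 - 1/(-3969 + 62/5) = 290 - 1/(-19783/5) = 290 - 1*(-5/19783) = 290 + 5/19783 = 5737075/19783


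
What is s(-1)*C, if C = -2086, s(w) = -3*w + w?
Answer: -4172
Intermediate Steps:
s(w) = -2*w
s(-1)*C = -2*(-1)*(-2086) = 2*(-2086) = -4172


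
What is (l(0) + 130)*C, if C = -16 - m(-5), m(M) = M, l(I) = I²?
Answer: -1430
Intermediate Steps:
C = -11 (C = -16 - 1*(-5) = -16 + 5 = -11)
(l(0) + 130)*C = (0² + 130)*(-11) = (0 + 130)*(-11) = 130*(-11) = -1430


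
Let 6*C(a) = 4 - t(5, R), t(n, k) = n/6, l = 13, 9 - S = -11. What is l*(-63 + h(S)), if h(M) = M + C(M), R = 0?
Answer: -19877/36 ≈ -552.14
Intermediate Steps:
S = 20 (S = 9 - 1*(-11) = 9 + 11 = 20)
t(n, k) = n/6 (t(n, k) = n*(⅙) = n/6)
C(a) = 19/36 (C(a) = (4 - 5/6)/6 = (4 - 1*⅚)/6 = (4 - ⅚)/6 = (⅙)*(19/6) = 19/36)
h(M) = 19/36 + M (h(M) = M + 19/36 = 19/36 + M)
l*(-63 + h(S)) = 13*(-63 + (19/36 + 20)) = 13*(-63 + 739/36) = 13*(-1529/36) = -19877/36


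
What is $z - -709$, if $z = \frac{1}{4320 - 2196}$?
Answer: $\frac{1505917}{2124} \approx 709.0$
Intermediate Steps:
$z = \frac{1}{2124} \approx 0.00047081$
$z - -709 = \frac{1}{2124} - -709 = \frac{1}{2124} + 709 = \frac{1505917}{2124}$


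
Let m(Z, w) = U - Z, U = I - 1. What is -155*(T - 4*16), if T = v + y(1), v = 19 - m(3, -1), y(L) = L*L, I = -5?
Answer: 5425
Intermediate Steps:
y(L) = L²
U = -6 (U = -5 - 1 = -6)
m(Z, w) = -6 - Z
v = 28 (v = 19 - (-6 - 1*3) = 19 - (-6 - 3) = 19 - 1*(-9) = 19 + 9 = 28)
T = 29 (T = 28 + 1² = 28 + 1 = 29)
-155*(T - 4*16) = -155*(29 - 4*16) = -155*(29 - 64) = -155*(-35) = 5425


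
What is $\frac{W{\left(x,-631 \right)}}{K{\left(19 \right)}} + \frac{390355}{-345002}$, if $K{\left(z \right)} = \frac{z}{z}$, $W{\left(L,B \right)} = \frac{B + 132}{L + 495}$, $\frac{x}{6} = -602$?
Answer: $- \frac{7853989}{8085498} \approx -0.97137$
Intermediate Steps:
$x = -3612$ ($x = 6 \left(-602\right) = -3612$)
$W{\left(L,B \right)} = \frac{132 + B}{495 + L}$
$K{\left(z \right)} = 1$
$\frac{W{\left(x,-631 \right)}}{K{\left(19 \right)}} + \frac{390355}{-345002} = \frac{\frac{1}{495 - 3612} \left(132 - 631\right)}{1} + \frac{390355}{-345002} = \frac{1}{-3117} \left(-499\right) 1 + 390355 \left(- \frac{1}{345002}\right) = \left(- \frac{1}{3117}\right) \left(-499\right) 1 - \frac{2935}{2594} = \frac{499}{3117} \cdot 1 - \frac{2935}{2594} = \frac{499}{3117} - \frac{2935}{2594} = - \frac{7853989}{8085498}$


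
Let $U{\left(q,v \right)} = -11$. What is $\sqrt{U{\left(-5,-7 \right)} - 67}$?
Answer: $i \sqrt{78} \approx 8.8318 i$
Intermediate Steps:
$\sqrt{U{\left(-5,-7 \right)} - 67} = \sqrt{-11 - 67} = \sqrt{-78} = i \sqrt{78}$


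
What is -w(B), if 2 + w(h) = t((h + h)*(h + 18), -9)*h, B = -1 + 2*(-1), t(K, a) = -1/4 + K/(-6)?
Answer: 185/4 ≈ 46.250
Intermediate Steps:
t(K, a) = -¼ - K/6 (t(K, a) = -1*¼ + K*(-⅙) = -¼ - K/6)
B = -3 (B = -1 - 2 = -3)
w(h) = -2 + h*(-¼ - h*(18 + h)/3) (w(h) = -2 + (-¼ - (h + h)*(h + 18)/6)*h = -2 + (-¼ - 2*h*(18 + h)/6)*h = -2 + (-¼ - h*(18 + h)/3)*h = -2 + h*(-¼ - h*(18 + h)/3))
-w(B) = -(-2 - 1/12*(-3)*(3 + 4*(-3)*(18 - 3))) = -(-2 - 1/12*(-3)*(3 + 4*(-3)*15)) = -(-2 - 1/12*(-3)*(3 - 180)) = -(-2 - 1/12*(-3)*(-177)) = -(-2 - 177/4) = -1*(-185/4) = 185/4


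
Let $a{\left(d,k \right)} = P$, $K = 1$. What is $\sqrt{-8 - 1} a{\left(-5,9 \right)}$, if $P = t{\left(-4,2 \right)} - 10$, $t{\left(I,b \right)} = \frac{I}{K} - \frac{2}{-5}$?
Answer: $- \frac{204 i}{5} \approx - 40.8 i$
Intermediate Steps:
$t{\left(I,b \right)} = \frac{2}{5} + I$ ($t{\left(I,b \right)} = \frac{I}{1} - \frac{2}{-5} = I 1 - - \frac{2}{5} = I + \frac{2}{5} = \frac{2}{5} + I$)
$P = - \frac{68}{5}$ ($P = \left(\frac{2}{5} - 4\right) - 10 = - \frac{18}{5} - 10 = - \frac{68}{5} \approx -13.6$)
$a{\left(d,k \right)} = - \frac{68}{5}$
$\sqrt{-8 - 1} a{\left(-5,9 \right)} = \sqrt{-8 - 1} \left(- \frac{68}{5}\right) = \sqrt{-9} \left(- \frac{68}{5}\right) = 3 i \left(- \frac{68}{5}\right) = - \frac{204 i}{5}$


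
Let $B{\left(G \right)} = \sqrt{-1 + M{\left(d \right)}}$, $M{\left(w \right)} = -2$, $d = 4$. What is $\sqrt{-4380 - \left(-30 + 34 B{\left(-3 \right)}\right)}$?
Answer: $\sqrt{-4350 - 34 i \sqrt{3}} \approx 0.4464 - 65.956 i$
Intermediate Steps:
$B{\left(G \right)} = i \sqrt{3}$ ($B{\left(G \right)} = \sqrt{-1 - 2} = \sqrt{-3} = i \sqrt{3}$)
$\sqrt{-4380 - \left(-30 + 34 B{\left(-3 \right)}\right)} = \sqrt{-4380 + \left(30 - 34 i \sqrt{3}\right)} = \sqrt{-4350 - 34 i \sqrt{3}}$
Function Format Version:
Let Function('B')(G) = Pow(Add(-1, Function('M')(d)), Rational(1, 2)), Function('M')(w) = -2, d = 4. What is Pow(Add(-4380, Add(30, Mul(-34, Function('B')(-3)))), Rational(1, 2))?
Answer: Pow(Add(-4350, Mul(-34, I, Pow(3, Rational(1, 2)))), Rational(1, 2)) ≈ Add(0.4464, Mul(-65.956, I))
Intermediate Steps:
Function('B')(G) = Mul(I, Pow(3, Rational(1, 2))) (Function('B')(G) = Pow(Add(-1, -2), Rational(1, 2)) = Pow(-3, Rational(1, 2)) = Mul(I, Pow(3, Rational(1, 2))))
Pow(Add(-4380, Add(30, Mul(-34, Function('B')(-3)))), Rational(1, 2)) = Pow(Add(-4380, Add(30, Mul(-34, Mul(I, Pow(3, Rational(1, 2)))))), Rational(1, 2)) = Pow(Add(-4380, Add(30, Mul(-34, I, Pow(3, Rational(1, 2))))), Rational(1, 2)) = Pow(Add(-4350, Mul(-34, I, Pow(3, Rational(1, 2)))), Rational(1, 2))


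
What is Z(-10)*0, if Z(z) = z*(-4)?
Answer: 0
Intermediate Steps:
Z(z) = -4*z
Z(-10)*0 = -4*(-10)*0 = 40*0 = 0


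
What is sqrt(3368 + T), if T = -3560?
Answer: 8*I*sqrt(3) ≈ 13.856*I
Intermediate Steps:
sqrt(3368 + T) = sqrt(3368 - 3560) = sqrt(-192) = 8*I*sqrt(3)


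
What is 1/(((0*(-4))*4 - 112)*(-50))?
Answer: 1/5600 ≈ 0.00017857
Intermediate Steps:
1/(((0*(-4))*4 - 112)*(-50)) = 1/((0*4 - 112)*(-50)) = 1/((0 - 112)*(-50)) = 1/(-112*(-50)) = 1/5600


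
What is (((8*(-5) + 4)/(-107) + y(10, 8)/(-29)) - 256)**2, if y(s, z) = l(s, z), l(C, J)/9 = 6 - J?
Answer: 626310794404/9628609 ≈ 65047.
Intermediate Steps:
l(C, J) = 54 - 9*J (l(C, J) = 9*(6 - J) = 54 - 9*J)
y(s, z) = 54 - 9*z
(((8*(-5) + 4)/(-107) + y(10, 8)/(-29)) - 256)**2 = (((8*(-5) + 4)/(-107) + (54 - 9*8)/(-29)) - 256)**2 = (((-40 + 4)*(-1/107) + (54 - 72)*(-1/29)) - 256)**2 = ((-36*(-1/107) - 18*(-1/29)) - 256)**2 = ((36/107 + 18/29) - 256)**2 = (2970/3103 - 256)**2 = (-791398/3103)**2 = 626310794404/9628609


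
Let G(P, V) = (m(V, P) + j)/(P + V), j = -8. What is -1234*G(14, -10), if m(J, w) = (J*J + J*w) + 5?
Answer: 26531/2 ≈ 13266.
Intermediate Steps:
m(J, w) = 5 + J² + J*w (m(J, w) = (J² + J*w) + 5 = 5 + J² + J*w)
G(P, V) = (-3 + V² + P*V)/(P + V) (G(P, V) = ((5 + V² + V*P) - 8)/(P + V) = ((5 + V² + P*V) - 8)/(P + V) = (-3 + V² + P*V)/(P + V))
-1234*G(14, -10) = -1234*(-3 + (-10)² + 14*(-10))/(14 - 10) = -1234*(-3 + 100 - 140)/4 = -617*(-43)/2 = -1234*(-43/4) = 26531/2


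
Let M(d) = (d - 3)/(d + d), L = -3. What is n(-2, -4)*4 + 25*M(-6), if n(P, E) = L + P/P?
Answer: 43/4 ≈ 10.750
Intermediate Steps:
n(P, E) = -2 (n(P, E) = -3 + P/P = -3 + 1 = -2)
M(d) = (-3 + d)/(2*d) (M(d) = (-3 + d)/((2*d)) = (-3 + d)*(1/(2*d)) = (-3 + d)/(2*d))
n(-2, -4)*4 + 25*M(-6) = -2*4 + 25*((½)*(-3 - 6)/(-6)) = -8 + 25*((½)*(-⅙)*(-9)) = -8 + 25*(¾) = -8 + 75/4 = 43/4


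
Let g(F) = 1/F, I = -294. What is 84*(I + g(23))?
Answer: -567924/23 ≈ -24692.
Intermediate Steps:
84*(I + g(23)) = 84*(-294 + 1/23) = 84*(-6761/23) = -567924/23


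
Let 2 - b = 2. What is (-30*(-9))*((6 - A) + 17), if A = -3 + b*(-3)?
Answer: 7020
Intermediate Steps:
b = 0 (b = 2 - 1*2 = 2 - 2 = 0)
A = -3 (A = -3 + 0*(-3) = -3 + 0 = -3)
(-30*(-9))*((6 - A) + 17) = (-30*(-9))*((6 - 1*(-3)) + 17) = 270*((6 + 3) + 17) = 270*(9 + 17) = 270*26 = 7020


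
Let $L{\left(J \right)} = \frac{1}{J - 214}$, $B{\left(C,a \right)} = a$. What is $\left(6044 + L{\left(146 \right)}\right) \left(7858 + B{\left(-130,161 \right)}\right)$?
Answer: $\frac{3295736829}{68} \approx 4.8467 \cdot 10^{7}$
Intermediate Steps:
$L{\left(J \right)} = \frac{1}{-214 + J}$
$\left(6044 + L{\left(146 \right)}\right) \left(7858 + B{\left(-130,161 \right)}\right) = \left(6044 + \frac{1}{-214 + 146}\right) \left(7858 + 161\right) = \left(6044 + \frac{1}{-68}\right) 8019 = \left(6044 - \frac{1}{68}\right) 8019 = \frac{410991}{68} \cdot 8019 = \frac{3295736829}{68}$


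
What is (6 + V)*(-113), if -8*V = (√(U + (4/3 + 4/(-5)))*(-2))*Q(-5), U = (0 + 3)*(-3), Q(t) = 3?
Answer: -678 - 113*I*√1905/20 ≈ -678.0 - 246.6*I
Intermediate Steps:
U = -9 (U = 3*(-3) = -9)
V = I*√1905/20 (V = -√(-9 + (4/3 + 4/(-5)))*(-2)*3/8 = -√(-9 + (4*(⅓) + 4*(-⅕)))*(-2)*3/8 = -√(-9 + (4/3 - ⅘))*(-2)*3/8 = -√(-9 + 8/15)*(-2)*3/8 = -√(-127/15)*(-2)*3/8 = -(I*√1905/15)*(-2)*3/8 = -(-2*I*√1905/15)*3/8 = -(-1)*I*√1905/20 = I*√1905/20 ≈ 2.1823*I)
(6 + V)*(-113) = (6 + I*√1905/20)*(-113) = -678 - 113*I*√1905/20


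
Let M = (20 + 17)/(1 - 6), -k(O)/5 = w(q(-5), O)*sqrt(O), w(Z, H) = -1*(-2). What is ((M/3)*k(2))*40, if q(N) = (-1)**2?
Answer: 2960*sqrt(2)/3 ≈ 1395.4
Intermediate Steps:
q(N) = 1
w(Z, H) = 2
k(O) = -10*sqrt(O)
M = -37/5 (M = 37/(-5) = 37*(-1/5) = -37/5 ≈ -7.4000)
((M/3)*k(2))*40 = ((-37/5/3)*(-10*sqrt(2)))*40 = ((-37/5*1/3)*(-10*sqrt(2)))*40 = -(-74)*sqrt(2)/3*40 = (74*sqrt(2)/3)*40 = 2960*sqrt(2)/3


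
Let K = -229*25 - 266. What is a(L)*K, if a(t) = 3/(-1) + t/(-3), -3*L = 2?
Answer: 49925/3 ≈ 16642.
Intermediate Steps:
L = -⅔ (L = -⅓*2 = -⅔ ≈ -0.66667)
a(t) = -3 - t/3 (a(t) = 3*(-1) + t*(-⅓) = -3 - t/3)
K = -5991 (K = -5725 - 266 = -5991)
a(L)*K = (-3 - ⅓*(-⅔))*(-5991) = (-3 + 2/9)*(-5991) = -25/9*(-5991) = 49925/3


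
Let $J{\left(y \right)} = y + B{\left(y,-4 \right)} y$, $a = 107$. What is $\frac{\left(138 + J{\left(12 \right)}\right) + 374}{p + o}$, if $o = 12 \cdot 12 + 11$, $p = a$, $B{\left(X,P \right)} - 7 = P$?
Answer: $\frac{280}{131} \approx 2.1374$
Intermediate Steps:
$B{\left(X,P \right)} = 7 + P$
$p = 107$
$o = 155$ ($o = 144 + 11 = 155$)
$J{\left(y \right)} = 4 y$ ($J{\left(y \right)} = y + \left(7 - 4\right) y = y + 3 y = 4 y$)
$\frac{\left(138 + J{\left(12 \right)}\right) + 374}{p + o} = \frac{\left(138 + 4 \cdot 12\right) + 374}{107 + 155} = \frac{\left(138 + 48\right) + 374}{262} = \left(186 + 374\right) \frac{1}{262} = 560 \cdot \frac{1}{262} = \frac{280}{131}$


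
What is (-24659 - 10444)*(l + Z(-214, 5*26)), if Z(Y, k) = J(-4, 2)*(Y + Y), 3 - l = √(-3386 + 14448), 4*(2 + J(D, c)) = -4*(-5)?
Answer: 44966943 + 35103*√11062 ≈ 4.8659e+7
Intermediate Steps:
J(D, c) = 3 (J(D, c) = -2 + (-4*(-5))/4 = -2 + (¼)*20 = -2 + 5 = 3)
l = 3 - √11062 (l = 3 - √(-3386 + 14448) = 3 - √11062 ≈ -102.18)
Z(Y, k) = 6*Y (Z(Y, k) = 3*(Y + Y) = 3*(2*Y) = 6*Y)
(-24659 - 10444)*(l + Z(-214, 5*26)) = (-24659 - 10444)*((3 - √11062) + 6*(-214)) = -35103*((3 - √11062) - 1284) = -35103*(-1281 - √11062) = 44966943 + 35103*√11062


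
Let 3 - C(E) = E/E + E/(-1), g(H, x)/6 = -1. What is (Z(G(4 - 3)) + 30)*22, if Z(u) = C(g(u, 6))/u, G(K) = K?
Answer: 572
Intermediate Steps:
g(H, x) = -6 (g(H, x) = 6*(-1) = -6)
C(E) = 2 + E (C(E) = 3 - (E/E + E/(-1)) = 3 - (1 + E*(-1)) = 3 - (1 - E) = 3 + (-1 + E) = 2 + E)
Z(u) = -4/u (Z(u) = (2 - 6)/u = -4/u)
(Z(G(4 - 3)) + 30)*22 = (-4/(4 - 3) + 30)*22 = (-4/1 + 30)*22 = (-4*1 + 30)*22 = (-4 + 30)*22 = 26*22 = 572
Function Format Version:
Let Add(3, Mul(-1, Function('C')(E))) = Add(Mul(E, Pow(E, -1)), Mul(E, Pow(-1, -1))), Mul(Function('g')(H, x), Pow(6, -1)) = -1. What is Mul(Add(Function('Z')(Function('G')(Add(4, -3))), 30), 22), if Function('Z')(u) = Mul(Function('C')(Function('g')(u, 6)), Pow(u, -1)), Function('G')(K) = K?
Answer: 572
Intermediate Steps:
Function('g')(H, x) = -6 (Function('g')(H, x) = Mul(6, -1) = -6)
Function('C')(E) = Add(2, E) (Function('C')(E) = Add(3, Mul(-1, Add(Mul(E, Pow(E, -1)), Mul(E, Pow(-1, -1))))) = Add(3, Mul(-1, Add(1, Mul(E, -1)))) = Add(3, Mul(-1, Add(1, Mul(-1, E)))) = Add(3, Add(-1, E)) = Add(2, E))
Function('Z')(u) = Mul(-4, Pow(u, -1)) (Function('Z')(u) = Mul(Add(2, -6), Pow(u, -1)) = Mul(-4, Pow(u, -1)))
Mul(Add(Function('Z')(Function('G')(Add(4, -3))), 30), 22) = Mul(Add(Mul(-4, Pow(Add(4, -3), -1)), 30), 22) = Mul(Add(Mul(-4, Pow(1, -1)), 30), 22) = Mul(Add(Mul(-4, 1), 30), 22) = Mul(Add(-4, 30), 22) = Mul(26, 22) = 572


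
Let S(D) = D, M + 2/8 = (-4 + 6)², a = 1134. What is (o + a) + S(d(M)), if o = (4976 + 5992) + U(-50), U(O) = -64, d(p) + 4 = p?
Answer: 48151/4 ≈ 12038.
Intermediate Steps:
M = 15/4 (M = -¼ + (-4 + 6)² = -¼ + 2² = -¼ + 4 = 15/4 ≈ 3.7500)
d(p) = -4 + p
o = 10904 (o = (4976 + 5992) - 64 = 10968 - 64 = 10904)
(o + a) + S(d(M)) = (10904 + 1134) + (-4 + 15/4) = 12038 - ¼ = 48151/4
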